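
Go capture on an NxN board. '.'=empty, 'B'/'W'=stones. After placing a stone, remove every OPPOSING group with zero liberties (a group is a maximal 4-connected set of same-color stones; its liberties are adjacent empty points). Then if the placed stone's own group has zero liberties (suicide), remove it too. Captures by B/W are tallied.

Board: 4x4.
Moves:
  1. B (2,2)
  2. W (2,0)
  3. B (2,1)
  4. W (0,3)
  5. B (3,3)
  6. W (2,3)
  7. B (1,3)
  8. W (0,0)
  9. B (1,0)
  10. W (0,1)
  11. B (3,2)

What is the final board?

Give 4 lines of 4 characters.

Move 1: B@(2,2) -> caps B=0 W=0
Move 2: W@(2,0) -> caps B=0 W=0
Move 3: B@(2,1) -> caps B=0 W=0
Move 4: W@(0,3) -> caps B=0 W=0
Move 5: B@(3,3) -> caps B=0 W=0
Move 6: W@(2,3) -> caps B=0 W=0
Move 7: B@(1,3) -> caps B=1 W=0
Move 8: W@(0,0) -> caps B=1 W=0
Move 9: B@(1,0) -> caps B=1 W=0
Move 10: W@(0,1) -> caps B=1 W=0
Move 11: B@(3,2) -> caps B=1 W=0

Answer: WW.W
B..B
WBB.
..BB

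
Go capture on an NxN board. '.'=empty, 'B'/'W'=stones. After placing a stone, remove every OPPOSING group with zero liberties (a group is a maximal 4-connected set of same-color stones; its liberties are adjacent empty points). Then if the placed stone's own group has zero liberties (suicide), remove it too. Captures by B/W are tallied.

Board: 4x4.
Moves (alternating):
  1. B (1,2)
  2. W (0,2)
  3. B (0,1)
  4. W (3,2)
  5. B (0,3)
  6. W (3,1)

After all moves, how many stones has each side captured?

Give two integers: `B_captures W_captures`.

Answer: 1 0

Derivation:
Move 1: B@(1,2) -> caps B=0 W=0
Move 2: W@(0,2) -> caps B=0 W=0
Move 3: B@(0,1) -> caps B=0 W=0
Move 4: W@(3,2) -> caps B=0 W=0
Move 5: B@(0,3) -> caps B=1 W=0
Move 6: W@(3,1) -> caps B=1 W=0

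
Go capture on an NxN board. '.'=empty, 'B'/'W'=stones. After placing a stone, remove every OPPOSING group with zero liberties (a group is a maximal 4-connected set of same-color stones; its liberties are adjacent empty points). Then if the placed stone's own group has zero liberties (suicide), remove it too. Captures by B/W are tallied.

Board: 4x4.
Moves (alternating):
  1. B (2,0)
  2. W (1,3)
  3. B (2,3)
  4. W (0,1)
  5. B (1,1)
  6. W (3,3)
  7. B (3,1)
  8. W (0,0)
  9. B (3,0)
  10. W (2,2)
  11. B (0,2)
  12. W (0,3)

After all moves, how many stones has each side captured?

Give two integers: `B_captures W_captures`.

Answer: 0 1

Derivation:
Move 1: B@(2,0) -> caps B=0 W=0
Move 2: W@(1,3) -> caps B=0 W=0
Move 3: B@(2,3) -> caps B=0 W=0
Move 4: W@(0,1) -> caps B=0 W=0
Move 5: B@(1,1) -> caps B=0 W=0
Move 6: W@(3,3) -> caps B=0 W=0
Move 7: B@(3,1) -> caps B=0 W=0
Move 8: W@(0,0) -> caps B=0 W=0
Move 9: B@(3,0) -> caps B=0 W=0
Move 10: W@(2,2) -> caps B=0 W=1
Move 11: B@(0,2) -> caps B=0 W=1
Move 12: W@(0,3) -> caps B=0 W=1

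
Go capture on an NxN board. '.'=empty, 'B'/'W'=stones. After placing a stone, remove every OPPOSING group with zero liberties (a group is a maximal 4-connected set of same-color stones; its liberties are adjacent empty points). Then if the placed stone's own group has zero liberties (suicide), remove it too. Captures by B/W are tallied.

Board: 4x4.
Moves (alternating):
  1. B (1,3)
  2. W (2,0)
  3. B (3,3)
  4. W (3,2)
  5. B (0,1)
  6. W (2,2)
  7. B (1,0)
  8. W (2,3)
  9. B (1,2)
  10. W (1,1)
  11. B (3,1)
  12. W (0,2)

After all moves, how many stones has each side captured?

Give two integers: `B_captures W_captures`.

Move 1: B@(1,3) -> caps B=0 W=0
Move 2: W@(2,0) -> caps B=0 W=0
Move 3: B@(3,3) -> caps B=0 W=0
Move 4: W@(3,2) -> caps B=0 W=0
Move 5: B@(0,1) -> caps B=0 W=0
Move 6: W@(2,2) -> caps B=0 W=0
Move 7: B@(1,0) -> caps B=0 W=0
Move 8: W@(2,3) -> caps B=0 W=1
Move 9: B@(1,2) -> caps B=0 W=1
Move 10: W@(1,1) -> caps B=0 W=1
Move 11: B@(3,1) -> caps B=0 W=1
Move 12: W@(0,2) -> caps B=0 W=1

Answer: 0 1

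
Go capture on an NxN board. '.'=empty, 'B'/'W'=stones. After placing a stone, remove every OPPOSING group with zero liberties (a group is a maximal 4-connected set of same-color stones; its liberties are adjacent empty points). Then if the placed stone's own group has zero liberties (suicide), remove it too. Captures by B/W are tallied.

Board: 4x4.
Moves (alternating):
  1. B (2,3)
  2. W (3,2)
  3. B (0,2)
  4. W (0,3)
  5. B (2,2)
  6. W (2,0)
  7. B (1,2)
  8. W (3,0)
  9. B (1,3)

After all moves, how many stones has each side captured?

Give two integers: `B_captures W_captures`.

Move 1: B@(2,3) -> caps B=0 W=0
Move 2: W@(3,2) -> caps B=0 W=0
Move 3: B@(0,2) -> caps B=0 W=0
Move 4: W@(0,3) -> caps B=0 W=0
Move 5: B@(2,2) -> caps B=0 W=0
Move 6: W@(2,0) -> caps B=0 W=0
Move 7: B@(1,2) -> caps B=0 W=0
Move 8: W@(3,0) -> caps B=0 W=0
Move 9: B@(1,3) -> caps B=1 W=0

Answer: 1 0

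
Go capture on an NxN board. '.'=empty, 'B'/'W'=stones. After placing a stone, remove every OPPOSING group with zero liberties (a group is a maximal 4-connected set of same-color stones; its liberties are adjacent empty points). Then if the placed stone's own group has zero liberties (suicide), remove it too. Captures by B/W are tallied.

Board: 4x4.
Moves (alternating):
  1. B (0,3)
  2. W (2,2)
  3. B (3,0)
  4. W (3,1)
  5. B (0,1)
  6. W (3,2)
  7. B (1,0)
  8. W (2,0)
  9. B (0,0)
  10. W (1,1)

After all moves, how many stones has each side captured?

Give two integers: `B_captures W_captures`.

Answer: 0 1

Derivation:
Move 1: B@(0,3) -> caps B=0 W=0
Move 2: W@(2,2) -> caps B=0 W=0
Move 3: B@(3,0) -> caps B=0 W=0
Move 4: W@(3,1) -> caps B=0 W=0
Move 5: B@(0,1) -> caps B=0 W=0
Move 6: W@(3,2) -> caps B=0 W=0
Move 7: B@(1,0) -> caps B=0 W=0
Move 8: W@(2,0) -> caps B=0 W=1
Move 9: B@(0,0) -> caps B=0 W=1
Move 10: W@(1,1) -> caps B=0 W=1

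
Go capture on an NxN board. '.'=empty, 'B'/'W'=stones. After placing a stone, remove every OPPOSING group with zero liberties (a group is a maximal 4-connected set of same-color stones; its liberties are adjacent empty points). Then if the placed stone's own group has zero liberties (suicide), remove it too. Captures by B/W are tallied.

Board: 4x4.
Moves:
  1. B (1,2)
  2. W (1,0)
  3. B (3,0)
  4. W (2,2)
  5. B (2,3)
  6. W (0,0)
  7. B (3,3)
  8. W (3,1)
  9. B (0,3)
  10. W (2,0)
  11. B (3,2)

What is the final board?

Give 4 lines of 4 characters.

Move 1: B@(1,2) -> caps B=0 W=0
Move 2: W@(1,0) -> caps B=0 W=0
Move 3: B@(3,0) -> caps B=0 W=0
Move 4: W@(2,2) -> caps B=0 W=0
Move 5: B@(2,3) -> caps B=0 W=0
Move 6: W@(0,0) -> caps B=0 W=0
Move 7: B@(3,3) -> caps B=0 W=0
Move 8: W@(3,1) -> caps B=0 W=0
Move 9: B@(0,3) -> caps B=0 W=0
Move 10: W@(2,0) -> caps B=0 W=1
Move 11: B@(3,2) -> caps B=0 W=1

Answer: W..B
W.B.
W.WB
.WBB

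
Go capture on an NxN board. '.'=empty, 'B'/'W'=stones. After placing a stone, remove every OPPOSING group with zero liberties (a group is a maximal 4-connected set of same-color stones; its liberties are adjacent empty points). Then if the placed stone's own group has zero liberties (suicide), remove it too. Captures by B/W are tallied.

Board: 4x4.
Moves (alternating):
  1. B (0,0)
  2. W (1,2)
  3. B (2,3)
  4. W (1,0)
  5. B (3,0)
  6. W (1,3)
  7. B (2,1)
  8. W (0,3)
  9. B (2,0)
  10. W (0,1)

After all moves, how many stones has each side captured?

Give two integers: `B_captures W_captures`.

Answer: 0 1

Derivation:
Move 1: B@(0,0) -> caps B=0 W=0
Move 2: W@(1,2) -> caps B=0 W=0
Move 3: B@(2,3) -> caps B=0 W=0
Move 4: W@(1,0) -> caps B=0 W=0
Move 5: B@(3,0) -> caps B=0 W=0
Move 6: W@(1,3) -> caps B=0 W=0
Move 7: B@(2,1) -> caps B=0 W=0
Move 8: W@(0,3) -> caps B=0 W=0
Move 9: B@(2,0) -> caps B=0 W=0
Move 10: W@(0,1) -> caps B=0 W=1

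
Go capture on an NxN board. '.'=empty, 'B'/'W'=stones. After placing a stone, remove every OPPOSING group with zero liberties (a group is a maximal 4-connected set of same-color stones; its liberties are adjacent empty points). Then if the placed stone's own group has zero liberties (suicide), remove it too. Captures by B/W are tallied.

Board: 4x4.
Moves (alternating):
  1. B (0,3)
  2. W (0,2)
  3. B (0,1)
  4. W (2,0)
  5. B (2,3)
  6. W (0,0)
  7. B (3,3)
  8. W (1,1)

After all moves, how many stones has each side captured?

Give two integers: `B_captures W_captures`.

Answer: 0 1

Derivation:
Move 1: B@(0,3) -> caps B=0 W=0
Move 2: W@(0,2) -> caps B=0 W=0
Move 3: B@(0,1) -> caps B=0 W=0
Move 4: W@(2,0) -> caps B=0 W=0
Move 5: B@(2,3) -> caps B=0 W=0
Move 6: W@(0,0) -> caps B=0 W=0
Move 7: B@(3,3) -> caps B=0 W=0
Move 8: W@(1,1) -> caps B=0 W=1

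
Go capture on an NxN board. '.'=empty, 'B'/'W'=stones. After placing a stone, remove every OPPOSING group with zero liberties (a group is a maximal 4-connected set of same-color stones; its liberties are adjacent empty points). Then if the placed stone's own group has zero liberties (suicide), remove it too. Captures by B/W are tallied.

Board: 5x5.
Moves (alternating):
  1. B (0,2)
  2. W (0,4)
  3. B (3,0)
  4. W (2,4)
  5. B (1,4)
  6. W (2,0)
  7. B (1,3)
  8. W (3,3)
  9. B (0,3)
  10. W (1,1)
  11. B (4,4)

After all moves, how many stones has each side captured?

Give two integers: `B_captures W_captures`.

Move 1: B@(0,2) -> caps B=0 W=0
Move 2: W@(0,4) -> caps B=0 W=0
Move 3: B@(3,0) -> caps B=0 W=0
Move 4: W@(2,4) -> caps B=0 W=0
Move 5: B@(1,4) -> caps B=0 W=0
Move 6: W@(2,0) -> caps B=0 W=0
Move 7: B@(1,3) -> caps B=0 W=0
Move 8: W@(3,3) -> caps B=0 W=0
Move 9: B@(0,3) -> caps B=1 W=0
Move 10: W@(1,1) -> caps B=1 W=0
Move 11: B@(4,4) -> caps B=1 W=0

Answer: 1 0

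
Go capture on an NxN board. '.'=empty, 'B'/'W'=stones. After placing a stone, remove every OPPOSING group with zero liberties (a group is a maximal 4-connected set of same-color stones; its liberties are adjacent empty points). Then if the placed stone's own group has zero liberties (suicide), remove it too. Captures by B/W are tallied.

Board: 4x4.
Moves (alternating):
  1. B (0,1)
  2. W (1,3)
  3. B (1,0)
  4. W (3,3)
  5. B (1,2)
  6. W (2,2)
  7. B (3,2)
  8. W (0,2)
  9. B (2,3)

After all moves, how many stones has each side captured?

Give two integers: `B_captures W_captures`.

Move 1: B@(0,1) -> caps B=0 W=0
Move 2: W@(1,3) -> caps B=0 W=0
Move 3: B@(1,0) -> caps B=0 W=0
Move 4: W@(3,3) -> caps B=0 W=0
Move 5: B@(1,2) -> caps B=0 W=0
Move 6: W@(2,2) -> caps B=0 W=0
Move 7: B@(3,2) -> caps B=0 W=0
Move 8: W@(0,2) -> caps B=0 W=0
Move 9: B@(2,3) -> caps B=1 W=0

Answer: 1 0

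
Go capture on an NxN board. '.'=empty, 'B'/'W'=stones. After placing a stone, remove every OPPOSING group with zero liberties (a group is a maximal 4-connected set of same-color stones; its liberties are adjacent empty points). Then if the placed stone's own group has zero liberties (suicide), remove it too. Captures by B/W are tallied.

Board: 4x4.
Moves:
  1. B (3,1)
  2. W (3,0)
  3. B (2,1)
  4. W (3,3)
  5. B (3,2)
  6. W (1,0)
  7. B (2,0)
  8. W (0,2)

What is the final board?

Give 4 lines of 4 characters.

Move 1: B@(3,1) -> caps B=0 W=0
Move 2: W@(3,0) -> caps B=0 W=0
Move 3: B@(2,1) -> caps B=0 W=0
Move 4: W@(3,3) -> caps B=0 W=0
Move 5: B@(3,2) -> caps B=0 W=0
Move 6: W@(1,0) -> caps B=0 W=0
Move 7: B@(2,0) -> caps B=1 W=0
Move 8: W@(0,2) -> caps B=1 W=0

Answer: ..W.
W...
BB..
.BBW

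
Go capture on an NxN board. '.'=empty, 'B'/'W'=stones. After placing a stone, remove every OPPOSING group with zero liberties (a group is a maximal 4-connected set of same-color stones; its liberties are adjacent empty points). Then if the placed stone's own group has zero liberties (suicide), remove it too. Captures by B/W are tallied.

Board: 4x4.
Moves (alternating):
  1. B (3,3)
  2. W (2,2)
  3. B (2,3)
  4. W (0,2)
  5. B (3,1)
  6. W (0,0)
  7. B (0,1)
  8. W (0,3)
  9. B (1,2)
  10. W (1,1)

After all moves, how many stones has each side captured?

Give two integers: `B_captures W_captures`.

Move 1: B@(3,3) -> caps B=0 W=0
Move 2: W@(2,2) -> caps B=0 W=0
Move 3: B@(2,3) -> caps B=0 W=0
Move 4: W@(0,2) -> caps B=0 W=0
Move 5: B@(3,1) -> caps B=0 W=0
Move 6: W@(0,0) -> caps B=0 W=0
Move 7: B@(0,1) -> caps B=0 W=0
Move 8: W@(0,3) -> caps B=0 W=0
Move 9: B@(1,2) -> caps B=0 W=0
Move 10: W@(1,1) -> caps B=0 W=1

Answer: 0 1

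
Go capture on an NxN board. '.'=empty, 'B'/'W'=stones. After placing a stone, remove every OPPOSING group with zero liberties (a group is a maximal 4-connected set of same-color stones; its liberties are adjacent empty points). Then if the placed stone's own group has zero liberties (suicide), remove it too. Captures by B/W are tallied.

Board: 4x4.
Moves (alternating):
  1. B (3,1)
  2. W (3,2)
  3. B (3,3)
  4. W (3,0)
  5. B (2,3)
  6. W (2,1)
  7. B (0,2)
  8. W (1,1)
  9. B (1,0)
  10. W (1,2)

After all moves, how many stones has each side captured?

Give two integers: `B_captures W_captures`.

Answer: 0 1

Derivation:
Move 1: B@(3,1) -> caps B=0 W=0
Move 2: W@(3,2) -> caps B=0 W=0
Move 3: B@(3,3) -> caps B=0 W=0
Move 4: W@(3,0) -> caps B=0 W=0
Move 5: B@(2,3) -> caps B=0 W=0
Move 6: W@(2,1) -> caps B=0 W=1
Move 7: B@(0,2) -> caps B=0 W=1
Move 8: W@(1,1) -> caps B=0 W=1
Move 9: B@(1,0) -> caps B=0 W=1
Move 10: W@(1,2) -> caps B=0 W=1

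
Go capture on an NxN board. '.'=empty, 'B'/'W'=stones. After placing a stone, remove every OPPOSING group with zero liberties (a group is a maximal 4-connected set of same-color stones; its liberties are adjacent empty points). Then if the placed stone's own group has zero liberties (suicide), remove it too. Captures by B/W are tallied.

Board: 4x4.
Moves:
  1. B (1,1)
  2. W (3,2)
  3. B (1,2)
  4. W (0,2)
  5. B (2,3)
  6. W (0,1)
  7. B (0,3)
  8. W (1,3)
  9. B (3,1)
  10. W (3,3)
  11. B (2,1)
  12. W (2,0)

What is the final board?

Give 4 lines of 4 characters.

Answer: .WW.
.BBW
WB.B
.BWW

Derivation:
Move 1: B@(1,1) -> caps B=0 W=0
Move 2: W@(3,2) -> caps B=0 W=0
Move 3: B@(1,2) -> caps B=0 W=0
Move 4: W@(0,2) -> caps B=0 W=0
Move 5: B@(2,3) -> caps B=0 W=0
Move 6: W@(0,1) -> caps B=0 W=0
Move 7: B@(0,3) -> caps B=0 W=0
Move 8: W@(1,3) -> caps B=0 W=1
Move 9: B@(3,1) -> caps B=0 W=1
Move 10: W@(3,3) -> caps B=0 W=1
Move 11: B@(2,1) -> caps B=0 W=1
Move 12: W@(2,0) -> caps B=0 W=1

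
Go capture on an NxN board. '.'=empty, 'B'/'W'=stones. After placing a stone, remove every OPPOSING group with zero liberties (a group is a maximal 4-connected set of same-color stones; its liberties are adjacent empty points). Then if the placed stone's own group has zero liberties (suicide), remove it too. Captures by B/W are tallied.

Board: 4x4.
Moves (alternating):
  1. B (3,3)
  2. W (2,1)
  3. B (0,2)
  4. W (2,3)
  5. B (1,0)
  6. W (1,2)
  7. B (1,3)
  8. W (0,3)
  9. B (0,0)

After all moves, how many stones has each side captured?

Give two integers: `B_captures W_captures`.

Answer: 0 1

Derivation:
Move 1: B@(3,3) -> caps B=0 W=0
Move 2: W@(2,1) -> caps B=0 W=0
Move 3: B@(0,2) -> caps B=0 W=0
Move 4: W@(2,3) -> caps B=0 W=0
Move 5: B@(1,0) -> caps B=0 W=0
Move 6: W@(1,2) -> caps B=0 W=0
Move 7: B@(1,3) -> caps B=0 W=0
Move 8: W@(0,3) -> caps B=0 W=1
Move 9: B@(0,0) -> caps B=0 W=1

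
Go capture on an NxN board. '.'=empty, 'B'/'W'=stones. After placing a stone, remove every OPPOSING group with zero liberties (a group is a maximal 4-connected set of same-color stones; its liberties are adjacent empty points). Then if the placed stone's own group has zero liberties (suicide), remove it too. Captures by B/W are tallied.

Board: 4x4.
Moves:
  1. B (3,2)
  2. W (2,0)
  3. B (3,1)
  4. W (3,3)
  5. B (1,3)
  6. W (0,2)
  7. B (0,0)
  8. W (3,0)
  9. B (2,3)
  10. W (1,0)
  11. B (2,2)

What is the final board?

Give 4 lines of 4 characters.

Move 1: B@(3,2) -> caps B=0 W=0
Move 2: W@(2,0) -> caps B=0 W=0
Move 3: B@(3,1) -> caps B=0 W=0
Move 4: W@(3,3) -> caps B=0 W=0
Move 5: B@(1,3) -> caps B=0 W=0
Move 6: W@(0,2) -> caps B=0 W=0
Move 7: B@(0,0) -> caps B=0 W=0
Move 8: W@(3,0) -> caps B=0 W=0
Move 9: B@(2,3) -> caps B=1 W=0
Move 10: W@(1,0) -> caps B=1 W=0
Move 11: B@(2,2) -> caps B=1 W=0

Answer: B.W.
W..B
W.BB
WBB.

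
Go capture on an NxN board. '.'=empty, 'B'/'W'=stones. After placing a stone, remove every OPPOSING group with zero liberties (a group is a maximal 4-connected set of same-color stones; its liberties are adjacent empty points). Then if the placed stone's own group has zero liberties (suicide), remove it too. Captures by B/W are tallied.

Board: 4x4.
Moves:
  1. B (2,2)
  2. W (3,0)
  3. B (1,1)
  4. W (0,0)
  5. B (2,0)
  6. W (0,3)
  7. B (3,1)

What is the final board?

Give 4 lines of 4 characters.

Move 1: B@(2,2) -> caps B=0 W=0
Move 2: W@(3,0) -> caps B=0 W=0
Move 3: B@(1,1) -> caps B=0 W=0
Move 4: W@(0,0) -> caps B=0 W=0
Move 5: B@(2,0) -> caps B=0 W=0
Move 6: W@(0,3) -> caps B=0 W=0
Move 7: B@(3,1) -> caps B=1 W=0

Answer: W..W
.B..
B.B.
.B..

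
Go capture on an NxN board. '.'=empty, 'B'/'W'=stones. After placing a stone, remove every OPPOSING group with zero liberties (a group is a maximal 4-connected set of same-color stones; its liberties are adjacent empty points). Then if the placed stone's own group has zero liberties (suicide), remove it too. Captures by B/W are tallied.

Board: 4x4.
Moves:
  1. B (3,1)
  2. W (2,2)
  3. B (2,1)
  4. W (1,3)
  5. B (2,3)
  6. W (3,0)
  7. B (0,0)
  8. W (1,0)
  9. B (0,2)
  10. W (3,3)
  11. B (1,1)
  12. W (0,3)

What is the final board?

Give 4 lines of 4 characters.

Move 1: B@(3,1) -> caps B=0 W=0
Move 2: W@(2,2) -> caps B=0 W=0
Move 3: B@(2,1) -> caps B=0 W=0
Move 4: W@(1,3) -> caps B=0 W=0
Move 5: B@(2,3) -> caps B=0 W=0
Move 6: W@(3,0) -> caps B=0 W=0
Move 7: B@(0,0) -> caps B=0 W=0
Move 8: W@(1,0) -> caps B=0 W=0
Move 9: B@(0,2) -> caps B=0 W=0
Move 10: W@(3,3) -> caps B=0 W=1
Move 11: B@(1,1) -> caps B=0 W=1
Move 12: W@(0,3) -> caps B=0 W=1

Answer: B.BW
WB.W
.BW.
WB.W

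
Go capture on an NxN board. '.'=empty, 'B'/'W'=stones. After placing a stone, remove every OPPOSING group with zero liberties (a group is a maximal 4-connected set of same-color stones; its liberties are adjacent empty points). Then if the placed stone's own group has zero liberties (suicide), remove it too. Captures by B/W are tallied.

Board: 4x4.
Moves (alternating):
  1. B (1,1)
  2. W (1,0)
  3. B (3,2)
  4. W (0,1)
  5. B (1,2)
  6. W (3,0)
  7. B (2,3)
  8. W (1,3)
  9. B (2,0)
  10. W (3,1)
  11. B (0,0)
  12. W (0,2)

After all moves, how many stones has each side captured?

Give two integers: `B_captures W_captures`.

Answer: 1 0

Derivation:
Move 1: B@(1,1) -> caps B=0 W=0
Move 2: W@(1,0) -> caps B=0 W=0
Move 3: B@(3,2) -> caps B=0 W=0
Move 4: W@(0,1) -> caps B=0 W=0
Move 5: B@(1,2) -> caps B=0 W=0
Move 6: W@(3,0) -> caps B=0 W=0
Move 7: B@(2,3) -> caps B=0 W=0
Move 8: W@(1,3) -> caps B=0 W=0
Move 9: B@(2,0) -> caps B=0 W=0
Move 10: W@(3,1) -> caps B=0 W=0
Move 11: B@(0,0) -> caps B=1 W=0
Move 12: W@(0,2) -> caps B=1 W=0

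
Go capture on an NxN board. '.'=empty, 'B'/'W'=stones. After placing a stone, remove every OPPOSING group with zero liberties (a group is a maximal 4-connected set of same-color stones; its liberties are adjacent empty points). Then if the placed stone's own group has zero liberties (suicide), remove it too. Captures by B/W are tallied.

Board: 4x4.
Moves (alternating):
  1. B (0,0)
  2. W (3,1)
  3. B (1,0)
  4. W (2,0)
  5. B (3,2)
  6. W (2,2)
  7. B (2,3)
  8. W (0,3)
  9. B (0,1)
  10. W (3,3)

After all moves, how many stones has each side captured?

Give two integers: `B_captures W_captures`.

Move 1: B@(0,0) -> caps B=0 W=0
Move 2: W@(3,1) -> caps B=0 W=0
Move 3: B@(1,0) -> caps B=0 W=0
Move 4: W@(2,0) -> caps B=0 W=0
Move 5: B@(3,2) -> caps B=0 W=0
Move 6: W@(2,2) -> caps B=0 W=0
Move 7: B@(2,3) -> caps B=0 W=0
Move 8: W@(0,3) -> caps B=0 W=0
Move 9: B@(0,1) -> caps B=0 W=0
Move 10: W@(3,3) -> caps B=0 W=1

Answer: 0 1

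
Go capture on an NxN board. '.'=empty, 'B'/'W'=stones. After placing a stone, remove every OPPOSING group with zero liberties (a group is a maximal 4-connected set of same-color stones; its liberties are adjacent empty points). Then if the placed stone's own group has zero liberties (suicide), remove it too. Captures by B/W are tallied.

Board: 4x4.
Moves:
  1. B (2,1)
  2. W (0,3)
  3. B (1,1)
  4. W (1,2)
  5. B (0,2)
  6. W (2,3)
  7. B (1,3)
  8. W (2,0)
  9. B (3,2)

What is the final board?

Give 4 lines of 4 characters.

Move 1: B@(2,1) -> caps B=0 W=0
Move 2: W@(0,3) -> caps B=0 W=0
Move 3: B@(1,1) -> caps B=0 W=0
Move 4: W@(1,2) -> caps B=0 W=0
Move 5: B@(0,2) -> caps B=0 W=0
Move 6: W@(2,3) -> caps B=0 W=0
Move 7: B@(1,3) -> caps B=1 W=0
Move 8: W@(2,0) -> caps B=1 W=0
Move 9: B@(3,2) -> caps B=1 W=0

Answer: ..B.
.BWB
WB.W
..B.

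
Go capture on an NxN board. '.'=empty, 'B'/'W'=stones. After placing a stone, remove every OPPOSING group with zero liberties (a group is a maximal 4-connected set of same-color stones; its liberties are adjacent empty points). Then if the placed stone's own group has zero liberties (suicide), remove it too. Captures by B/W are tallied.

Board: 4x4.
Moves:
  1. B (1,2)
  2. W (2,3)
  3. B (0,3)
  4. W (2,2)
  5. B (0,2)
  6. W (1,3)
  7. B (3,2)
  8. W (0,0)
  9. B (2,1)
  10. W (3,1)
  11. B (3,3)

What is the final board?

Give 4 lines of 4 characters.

Move 1: B@(1,2) -> caps B=0 W=0
Move 2: W@(2,3) -> caps B=0 W=0
Move 3: B@(0,3) -> caps B=0 W=0
Move 4: W@(2,2) -> caps B=0 W=0
Move 5: B@(0,2) -> caps B=0 W=0
Move 6: W@(1,3) -> caps B=0 W=0
Move 7: B@(3,2) -> caps B=0 W=0
Move 8: W@(0,0) -> caps B=0 W=0
Move 9: B@(2,1) -> caps B=0 W=0
Move 10: W@(3,1) -> caps B=0 W=0
Move 11: B@(3,3) -> caps B=3 W=0

Answer: W.BB
..B.
.B..
.WBB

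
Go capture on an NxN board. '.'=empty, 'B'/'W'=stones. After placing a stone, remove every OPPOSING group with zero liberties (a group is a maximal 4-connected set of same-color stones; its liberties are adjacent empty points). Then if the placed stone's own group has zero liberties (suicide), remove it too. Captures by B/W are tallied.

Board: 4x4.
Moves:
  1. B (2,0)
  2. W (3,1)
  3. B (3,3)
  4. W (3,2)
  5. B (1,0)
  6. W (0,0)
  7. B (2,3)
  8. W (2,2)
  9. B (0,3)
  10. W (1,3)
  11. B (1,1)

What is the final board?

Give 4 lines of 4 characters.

Move 1: B@(2,0) -> caps B=0 W=0
Move 2: W@(3,1) -> caps B=0 W=0
Move 3: B@(3,3) -> caps B=0 W=0
Move 4: W@(3,2) -> caps B=0 W=0
Move 5: B@(1,0) -> caps B=0 W=0
Move 6: W@(0,0) -> caps B=0 W=0
Move 7: B@(2,3) -> caps B=0 W=0
Move 8: W@(2,2) -> caps B=0 W=0
Move 9: B@(0,3) -> caps B=0 W=0
Move 10: W@(1,3) -> caps B=0 W=2
Move 11: B@(1,1) -> caps B=0 W=2

Answer: W..B
BB.W
B.W.
.WW.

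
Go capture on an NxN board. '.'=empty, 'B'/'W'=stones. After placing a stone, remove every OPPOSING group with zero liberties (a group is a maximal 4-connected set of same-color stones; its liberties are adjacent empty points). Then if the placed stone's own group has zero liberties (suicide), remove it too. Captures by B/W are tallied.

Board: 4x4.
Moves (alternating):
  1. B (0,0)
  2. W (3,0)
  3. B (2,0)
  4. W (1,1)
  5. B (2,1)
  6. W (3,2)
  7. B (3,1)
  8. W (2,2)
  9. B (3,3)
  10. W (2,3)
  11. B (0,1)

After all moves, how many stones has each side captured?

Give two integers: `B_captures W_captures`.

Answer: 1 1

Derivation:
Move 1: B@(0,0) -> caps B=0 W=0
Move 2: W@(3,0) -> caps B=0 W=0
Move 3: B@(2,0) -> caps B=0 W=0
Move 4: W@(1,1) -> caps B=0 W=0
Move 5: B@(2,1) -> caps B=0 W=0
Move 6: W@(3,2) -> caps B=0 W=0
Move 7: B@(3,1) -> caps B=1 W=0
Move 8: W@(2,2) -> caps B=1 W=0
Move 9: B@(3,3) -> caps B=1 W=0
Move 10: W@(2,3) -> caps B=1 W=1
Move 11: B@(0,1) -> caps B=1 W=1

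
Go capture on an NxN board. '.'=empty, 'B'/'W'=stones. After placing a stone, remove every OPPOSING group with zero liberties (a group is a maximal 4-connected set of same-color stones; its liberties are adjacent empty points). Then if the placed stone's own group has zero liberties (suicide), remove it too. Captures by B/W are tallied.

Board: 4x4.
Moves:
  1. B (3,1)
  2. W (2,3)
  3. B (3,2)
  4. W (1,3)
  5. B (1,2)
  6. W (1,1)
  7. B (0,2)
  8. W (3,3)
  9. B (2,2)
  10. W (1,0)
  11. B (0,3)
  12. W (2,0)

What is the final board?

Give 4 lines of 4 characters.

Move 1: B@(3,1) -> caps B=0 W=0
Move 2: W@(2,3) -> caps B=0 W=0
Move 3: B@(3,2) -> caps B=0 W=0
Move 4: W@(1,3) -> caps B=0 W=0
Move 5: B@(1,2) -> caps B=0 W=0
Move 6: W@(1,1) -> caps B=0 W=0
Move 7: B@(0,2) -> caps B=0 W=0
Move 8: W@(3,3) -> caps B=0 W=0
Move 9: B@(2,2) -> caps B=0 W=0
Move 10: W@(1,0) -> caps B=0 W=0
Move 11: B@(0,3) -> caps B=3 W=0
Move 12: W@(2,0) -> caps B=3 W=0

Answer: ..BB
WWB.
W.B.
.BB.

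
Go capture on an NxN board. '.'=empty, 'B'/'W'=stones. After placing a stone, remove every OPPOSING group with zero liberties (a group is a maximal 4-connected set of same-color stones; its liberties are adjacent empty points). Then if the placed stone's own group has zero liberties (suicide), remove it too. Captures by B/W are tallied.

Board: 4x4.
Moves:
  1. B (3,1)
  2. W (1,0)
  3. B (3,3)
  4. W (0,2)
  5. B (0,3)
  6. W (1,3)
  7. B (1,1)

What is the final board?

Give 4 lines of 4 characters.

Move 1: B@(3,1) -> caps B=0 W=0
Move 2: W@(1,0) -> caps B=0 W=0
Move 3: B@(3,3) -> caps B=0 W=0
Move 4: W@(0,2) -> caps B=0 W=0
Move 5: B@(0,3) -> caps B=0 W=0
Move 6: W@(1,3) -> caps B=0 W=1
Move 7: B@(1,1) -> caps B=0 W=1

Answer: ..W.
WB.W
....
.B.B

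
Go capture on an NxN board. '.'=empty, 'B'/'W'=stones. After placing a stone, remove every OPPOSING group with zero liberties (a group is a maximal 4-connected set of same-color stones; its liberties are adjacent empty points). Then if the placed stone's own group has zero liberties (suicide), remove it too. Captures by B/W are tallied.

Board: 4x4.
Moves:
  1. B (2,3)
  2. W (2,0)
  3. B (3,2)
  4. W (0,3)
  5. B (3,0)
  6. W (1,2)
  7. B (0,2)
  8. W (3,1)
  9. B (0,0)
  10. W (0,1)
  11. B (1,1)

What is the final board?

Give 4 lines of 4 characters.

Answer: BW.W
.BW.
W..B
.WB.

Derivation:
Move 1: B@(2,3) -> caps B=0 W=0
Move 2: W@(2,0) -> caps B=0 W=0
Move 3: B@(3,2) -> caps B=0 W=0
Move 4: W@(0,3) -> caps B=0 W=0
Move 5: B@(3,0) -> caps B=0 W=0
Move 6: W@(1,2) -> caps B=0 W=0
Move 7: B@(0,2) -> caps B=0 W=0
Move 8: W@(3,1) -> caps B=0 W=1
Move 9: B@(0,0) -> caps B=0 W=1
Move 10: W@(0,1) -> caps B=0 W=2
Move 11: B@(1,1) -> caps B=0 W=2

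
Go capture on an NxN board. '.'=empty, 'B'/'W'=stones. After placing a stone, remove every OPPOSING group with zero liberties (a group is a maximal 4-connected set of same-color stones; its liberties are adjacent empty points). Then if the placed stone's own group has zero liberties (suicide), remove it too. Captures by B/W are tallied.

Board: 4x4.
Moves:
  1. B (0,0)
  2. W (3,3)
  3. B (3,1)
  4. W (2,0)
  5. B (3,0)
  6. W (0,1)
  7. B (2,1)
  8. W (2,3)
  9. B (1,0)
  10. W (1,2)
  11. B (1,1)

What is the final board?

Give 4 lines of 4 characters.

Move 1: B@(0,0) -> caps B=0 W=0
Move 2: W@(3,3) -> caps B=0 W=0
Move 3: B@(3,1) -> caps B=0 W=0
Move 4: W@(2,0) -> caps B=0 W=0
Move 5: B@(3,0) -> caps B=0 W=0
Move 6: W@(0,1) -> caps B=0 W=0
Move 7: B@(2,1) -> caps B=0 W=0
Move 8: W@(2,3) -> caps B=0 W=0
Move 9: B@(1,0) -> caps B=1 W=0
Move 10: W@(1,2) -> caps B=1 W=0
Move 11: B@(1,1) -> caps B=1 W=0

Answer: BW..
BBW.
.B.W
BB.W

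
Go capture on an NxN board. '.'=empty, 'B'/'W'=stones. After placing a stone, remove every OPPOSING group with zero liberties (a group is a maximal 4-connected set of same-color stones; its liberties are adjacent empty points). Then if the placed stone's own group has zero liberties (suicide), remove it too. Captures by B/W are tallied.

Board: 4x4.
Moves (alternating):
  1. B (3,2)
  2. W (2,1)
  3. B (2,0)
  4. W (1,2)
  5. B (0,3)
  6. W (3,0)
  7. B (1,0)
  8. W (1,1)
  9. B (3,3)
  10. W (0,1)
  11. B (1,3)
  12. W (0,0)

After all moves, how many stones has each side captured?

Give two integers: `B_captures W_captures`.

Answer: 0 2

Derivation:
Move 1: B@(3,2) -> caps B=0 W=0
Move 2: W@(2,1) -> caps B=0 W=0
Move 3: B@(2,0) -> caps B=0 W=0
Move 4: W@(1,2) -> caps B=0 W=0
Move 5: B@(0,3) -> caps B=0 W=0
Move 6: W@(3,0) -> caps B=0 W=0
Move 7: B@(1,0) -> caps B=0 W=0
Move 8: W@(1,1) -> caps B=0 W=0
Move 9: B@(3,3) -> caps B=0 W=0
Move 10: W@(0,1) -> caps B=0 W=0
Move 11: B@(1,3) -> caps B=0 W=0
Move 12: W@(0,0) -> caps B=0 W=2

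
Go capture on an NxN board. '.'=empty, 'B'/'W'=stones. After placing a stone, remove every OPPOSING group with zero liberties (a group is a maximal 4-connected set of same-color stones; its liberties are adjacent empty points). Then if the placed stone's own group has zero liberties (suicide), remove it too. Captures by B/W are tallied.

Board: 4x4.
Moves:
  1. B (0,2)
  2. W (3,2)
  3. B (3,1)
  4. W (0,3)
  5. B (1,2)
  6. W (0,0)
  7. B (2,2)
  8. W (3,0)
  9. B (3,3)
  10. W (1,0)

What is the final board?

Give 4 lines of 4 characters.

Move 1: B@(0,2) -> caps B=0 W=0
Move 2: W@(3,2) -> caps B=0 W=0
Move 3: B@(3,1) -> caps B=0 W=0
Move 4: W@(0,3) -> caps B=0 W=0
Move 5: B@(1,2) -> caps B=0 W=0
Move 6: W@(0,0) -> caps B=0 W=0
Move 7: B@(2,2) -> caps B=0 W=0
Move 8: W@(3,0) -> caps B=0 W=0
Move 9: B@(3,3) -> caps B=1 W=0
Move 10: W@(1,0) -> caps B=1 W=0

Answer: W.BW
W.B.
..B.
WB.B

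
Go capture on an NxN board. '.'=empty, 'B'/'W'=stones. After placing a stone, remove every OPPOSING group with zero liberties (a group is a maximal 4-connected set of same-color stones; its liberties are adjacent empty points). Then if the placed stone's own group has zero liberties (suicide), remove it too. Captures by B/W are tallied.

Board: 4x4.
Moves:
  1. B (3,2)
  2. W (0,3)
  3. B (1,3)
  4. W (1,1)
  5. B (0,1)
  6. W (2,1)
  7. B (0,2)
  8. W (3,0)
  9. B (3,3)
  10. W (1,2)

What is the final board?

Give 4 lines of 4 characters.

Answer: .BB.
.WWB
.W..
W.BB

Derivation:
Move 1: B@(3,2) -> caps B=0 W=0
Move 2: W@(0,3) -> caps B=0 W=0
Move 3: B@(1,3) -> caps B=0 W=0
Move 4: W@(1,1) -> caps B=0 W=0
Move 5: B@(0,1) -> caps B=0 W=0
Move 6: W@(2,1) -> caps B=0 W=0
Move 7: B@(0,2) -> caps B=1 W=0
Move 8: W@(3,0) -> caps B=1 W=0
Move 9: B@(3,3) -> caps B=1 W=0
Move 10: W@(1,2) -> caps B=1 W=0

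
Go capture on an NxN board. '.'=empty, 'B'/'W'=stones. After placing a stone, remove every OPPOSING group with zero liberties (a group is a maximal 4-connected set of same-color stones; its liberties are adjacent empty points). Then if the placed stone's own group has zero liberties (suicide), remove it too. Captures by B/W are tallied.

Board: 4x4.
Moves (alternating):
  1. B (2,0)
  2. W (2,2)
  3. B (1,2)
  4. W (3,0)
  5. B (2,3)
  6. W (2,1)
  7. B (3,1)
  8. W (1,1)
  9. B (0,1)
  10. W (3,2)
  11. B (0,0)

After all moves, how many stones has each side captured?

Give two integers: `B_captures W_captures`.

Answer: 1 0

Derivation:
Move 1: B@(2,0) -> caps B=0 W=0
Move 2: W@(2,2) -> caps B=0 W=0
Move 3: B@(1,2) -> caps B=0 W=0
Move 4: W@(3,0) -> caps B=0 W=0
Move 5: B@(2,3) -> caps B=0 W=0
Move 6: W@(2,1) -> caps B=0 W=0
Move 7: B@(3,1) -> caps B=1 W=0
Move 8: W@(1,1) -> caps B=1 W=0
Move 9: B@(0,1) -> caps B=1 W=0
Move 10: W@(3,2) -> caps B=1 W=0
Move 11: B@(0,0) -> caps B=1 W=0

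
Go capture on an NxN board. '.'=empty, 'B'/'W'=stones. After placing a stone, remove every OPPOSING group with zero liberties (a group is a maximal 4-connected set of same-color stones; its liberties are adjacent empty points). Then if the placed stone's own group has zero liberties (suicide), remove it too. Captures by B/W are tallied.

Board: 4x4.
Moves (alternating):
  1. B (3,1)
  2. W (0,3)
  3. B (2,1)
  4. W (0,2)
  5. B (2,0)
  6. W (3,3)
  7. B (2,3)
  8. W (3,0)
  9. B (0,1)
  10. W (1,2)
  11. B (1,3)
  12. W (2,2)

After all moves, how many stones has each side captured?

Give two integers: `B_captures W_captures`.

Answer: 0 2

Derivation:
Move 1: B@(3,1) -> caps B=0 W=0
Move 2: W@(0,3) -> caps B=0 W=0
Move 3: B@(2,1) -> caps B=0 W=0
Move 4: W@(0,2) -> caps B=0 W=0
Move 5: B@(2,0) -> caps B=0 W=0
Move 6: W@(3,3) -> caps B=0 W=0
Move 7: B@(2,3) -> caps B=0 W=0
Move 8: W@(3,0) -> caps B=0 W=0
Move 9: B@(0,1) -> caps B=0 W=0
Move 10: W@(1,2) -> caps B=0 W=0
Move 11: B@(1,3) -> caps B=0 W=0
Move 12: W@(2,2) -> caps B=0 W=2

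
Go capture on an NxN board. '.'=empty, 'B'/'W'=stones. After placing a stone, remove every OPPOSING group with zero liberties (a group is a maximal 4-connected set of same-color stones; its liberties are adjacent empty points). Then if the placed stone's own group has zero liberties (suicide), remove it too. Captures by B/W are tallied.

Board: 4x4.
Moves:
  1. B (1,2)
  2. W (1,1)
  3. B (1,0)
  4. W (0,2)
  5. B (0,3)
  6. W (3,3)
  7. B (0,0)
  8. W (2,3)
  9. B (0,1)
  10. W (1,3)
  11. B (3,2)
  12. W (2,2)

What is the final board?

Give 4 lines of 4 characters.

Move 1: B@(1,2) -> caps B=0 W=0
Move 2: W@(1,1) -> caps B=0 W=0
Move 3: B@(1,0) -> caps B=0 W=0
Move 4: W@(0,2) -> caps B=0 W=0
Move 5: B@(0,3) -> caps B=0 W=0
Move 6: W@(3,3) -> caps B=0 W=0
Move 7: B@(0,0) -> caps B=0 W=0
Move 8: W@(2,3) -> caps B=0 W=0
Move 9: B@(0,1) -> caps B=1 W=0
Move 10: W@(1,3) -> caps B=1 W=0
Move 11: B@(3,2) -> caps B=1 W=0
Move 12: W@(2,2) -> caps B=1 W=0

Answer: BB.B
BWBW
..WW
..BW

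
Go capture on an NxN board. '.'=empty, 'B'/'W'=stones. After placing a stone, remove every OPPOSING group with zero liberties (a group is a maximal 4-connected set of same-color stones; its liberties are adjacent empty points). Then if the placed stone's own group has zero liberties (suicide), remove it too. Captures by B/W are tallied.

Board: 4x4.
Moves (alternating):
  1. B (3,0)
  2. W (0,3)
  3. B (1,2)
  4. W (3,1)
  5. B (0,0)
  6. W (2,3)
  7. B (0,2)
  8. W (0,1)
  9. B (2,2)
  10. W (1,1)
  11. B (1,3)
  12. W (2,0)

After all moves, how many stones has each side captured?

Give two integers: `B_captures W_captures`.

Move 1: B@(3,0) -> caps B=0 W=0
Move 2: W@(0,3) -> caps B=0 W=0
Move 3: B@(1,2) -> caps B=0 W=0
Move 4: W@(3,1) -> caps B=0 W=0
Move 5: B@(0,0) -> caps B=0 W=0
Move 6: W@(2,3) -> caps B=0 W=0
Move 7: B@(0,2) -> caps B=0 W=0
Move 8: W@(0,1) -> caps B=0 W=0
Move 9: B@(2,2) -> caps B=0 W=0
Move 10: W@(1,1) -> caps B=0 W=0
Move 11: B@(1,3) -> caps B=1 W=0
Move 12: W@(2,0) -> caps B=1 W=1

Answer: 1 1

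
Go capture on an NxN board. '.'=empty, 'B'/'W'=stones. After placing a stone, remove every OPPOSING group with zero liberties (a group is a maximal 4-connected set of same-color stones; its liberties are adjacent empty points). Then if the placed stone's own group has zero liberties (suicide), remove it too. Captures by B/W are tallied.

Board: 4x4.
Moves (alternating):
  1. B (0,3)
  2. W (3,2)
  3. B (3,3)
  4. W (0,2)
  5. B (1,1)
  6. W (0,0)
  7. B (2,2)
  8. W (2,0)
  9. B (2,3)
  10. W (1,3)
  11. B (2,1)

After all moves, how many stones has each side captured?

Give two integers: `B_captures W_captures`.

Answer: 0 1

Derivation:
Move 1: B@(0,3) -> caps B=0 W=0
Move 2: W@(3,2) -> caps B=0 W=0
Move 3: B@(3,3) -> caps B=0 W=0
Move 4: W@(0,2) -> caps B=0 W=0
Move 5: B@(1,1) -> caps B=0 W=0
Move 6: W@(0,0) -> caps B=0 W=0
Move 7: B@(2,2) -> caps B=0 W=0
Move 8: W@(2,0) -> caps B=0 W=0
Move 9: B@(2,3) -> caps B=0 W=0
Move 10: W@(1,3) -> caps B=0 W=1
Move 11: B@(2,1) -> caps B=0 W=1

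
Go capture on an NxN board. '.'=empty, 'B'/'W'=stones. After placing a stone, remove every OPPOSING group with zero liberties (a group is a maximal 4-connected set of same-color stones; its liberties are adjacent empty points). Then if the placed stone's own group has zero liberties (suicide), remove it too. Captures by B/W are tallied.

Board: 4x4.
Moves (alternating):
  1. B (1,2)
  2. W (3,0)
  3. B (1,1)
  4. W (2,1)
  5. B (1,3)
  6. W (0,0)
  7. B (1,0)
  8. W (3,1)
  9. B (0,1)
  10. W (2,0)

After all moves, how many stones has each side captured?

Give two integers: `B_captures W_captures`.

Move 1: B@(1,2) -> caps B=0 W=0
Move 2: W@(3,0) -> caps B=0 W=0
Move 3: B@(1,1) -> caps B=0 W=0
Move 4: W@(2,1) -> caps B=0 W=0
Move 5: B@(1,3) -> caps B=0 W=0
Move 6: W@(0,0) -> caps B=0 W=0
Move 7: B@(1,0) -> caps B=0 W=0
Move 8: W@(3,1) -> caps B=0 W=0
Move 9: B@(0,1) -> caps B=1 W=0
Move 10: W@(2,0) -> caps B=1 W=0

Answer: 1 0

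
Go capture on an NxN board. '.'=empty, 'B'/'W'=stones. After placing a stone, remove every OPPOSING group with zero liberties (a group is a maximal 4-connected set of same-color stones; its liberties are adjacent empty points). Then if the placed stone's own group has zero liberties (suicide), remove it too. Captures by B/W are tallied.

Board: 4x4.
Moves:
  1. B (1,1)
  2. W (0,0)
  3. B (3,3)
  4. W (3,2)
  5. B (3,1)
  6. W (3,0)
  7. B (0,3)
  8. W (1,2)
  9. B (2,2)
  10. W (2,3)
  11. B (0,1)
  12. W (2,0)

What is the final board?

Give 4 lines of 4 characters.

Answer: WB.B
.BW.
W.BW
WB.B

Derivation:
Move 1: B@(1,1) -> caps B=0 W=0
Move 2: W@(0,0) -> caps B=0 W=0
Move 3: B@(3,3) -> caps B=0 W=0
Move 4: W@(3,2) -> caps B=0 W=0
Move 5: B@(3,1) -> caps B=0 W=0
Move 6: W@(3,0) -> caps B=0 W=0
Move 7: B@(0,3) -> caps B=0 W=0
Move 8: W@(1,2) -> caps B=0 W=0
Move 9: B@(2,2) -> caps B=1 W=0
Move 10: W@(2,3) -> caps B=1 W=0
Move 11: B@(0,1) -> caps B=1 W=0
Move 12: W@(2,0) -> caps B=1 W=0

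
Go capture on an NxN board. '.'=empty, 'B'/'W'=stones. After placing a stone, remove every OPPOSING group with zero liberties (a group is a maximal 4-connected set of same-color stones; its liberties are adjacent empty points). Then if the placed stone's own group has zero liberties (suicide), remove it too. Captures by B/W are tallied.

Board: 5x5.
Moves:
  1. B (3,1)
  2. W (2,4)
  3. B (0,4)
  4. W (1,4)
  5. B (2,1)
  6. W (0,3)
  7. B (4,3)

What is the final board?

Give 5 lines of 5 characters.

Move 1: B@(3,1) -> caps B=0 W=0
Move 2: W@(2,4) -> caps B=0 W=0
Move 3: B@(0,4) -> caps B=0 W=0
Move 4: W@(1,4) -> caps B=0 W=0
Move 5: B@(2,1) -> caps B=0 W=0
Move 6: W@(0,3) -> caps B=0 W=1
Move 7: B@(4,3) -> caps B=0 W=1

Answer: ...W.
....W
.B..W
.B...
...B.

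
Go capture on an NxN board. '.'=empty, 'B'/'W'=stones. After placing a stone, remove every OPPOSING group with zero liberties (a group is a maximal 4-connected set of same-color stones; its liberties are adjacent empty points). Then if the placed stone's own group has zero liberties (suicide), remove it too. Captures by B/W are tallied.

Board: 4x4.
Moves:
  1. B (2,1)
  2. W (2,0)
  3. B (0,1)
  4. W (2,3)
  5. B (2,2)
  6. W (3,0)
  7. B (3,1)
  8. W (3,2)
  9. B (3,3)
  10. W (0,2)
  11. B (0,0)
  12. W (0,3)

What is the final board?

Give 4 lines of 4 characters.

Move 1: B@(2,1) -> caps B=0 W=0
Move 2: W@(2,0) -> caps B=0 W=0
Move 3: B@(0,1) -> caps B=0 W=0
Move 4: W@(2,3) -> caps B=0 W=0
Move 5: B@(2,2) -> caps B=0 W=0
Move 6: W@(3,0) -> caps B=0 W=0
Move 7: B@(3,1) -> caps B=0 W=0
Move 8: W@(3,2) -> caps B=0 W=0
Move 9: B@(3,3) -> caps B=1 W=0
Move 10: W@(0,2) -> caps B=1 W=0
Move 11: B@(0,0) -> caps B=1 W=0
Move 12: W@(0,3) -> caps B=1 W=0

Answer: BBWW
....
WBBW
WB.B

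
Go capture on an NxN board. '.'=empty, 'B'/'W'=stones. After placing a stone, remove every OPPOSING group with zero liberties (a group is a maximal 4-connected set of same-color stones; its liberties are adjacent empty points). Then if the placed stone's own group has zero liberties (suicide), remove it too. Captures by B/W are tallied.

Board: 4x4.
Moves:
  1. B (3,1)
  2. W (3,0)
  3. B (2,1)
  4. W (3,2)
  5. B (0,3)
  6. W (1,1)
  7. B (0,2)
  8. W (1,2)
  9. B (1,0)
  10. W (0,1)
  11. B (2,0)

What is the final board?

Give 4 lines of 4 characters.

Answer: .WBB
BWW.
BB..
.BW.

Derivation:
Move 1: B@(3,1) -> caps B=0 W=0
Move 2: W@(3,0) -> caps B=0 W=0
Move 3: B@(2,1) -> caps B=0 W=0
Move 4: W@(3,2) -> caps B=0 W=0
Move 5: B@(0,3) -> caps B=0 W=0
Move 6: W@(1,1) -> caps B=0 W=0
Move 7: B@(0,2) -> caps B=0 W=0
Move 8: W@(1,2) -> caps B=0 W=0
Move 9: B@(1,0) -> caps B=0 W=0
Move 10: W@(0,1) -> caps B=0 W=0
Move 11: B@(2,0) -> caps B=1 W=0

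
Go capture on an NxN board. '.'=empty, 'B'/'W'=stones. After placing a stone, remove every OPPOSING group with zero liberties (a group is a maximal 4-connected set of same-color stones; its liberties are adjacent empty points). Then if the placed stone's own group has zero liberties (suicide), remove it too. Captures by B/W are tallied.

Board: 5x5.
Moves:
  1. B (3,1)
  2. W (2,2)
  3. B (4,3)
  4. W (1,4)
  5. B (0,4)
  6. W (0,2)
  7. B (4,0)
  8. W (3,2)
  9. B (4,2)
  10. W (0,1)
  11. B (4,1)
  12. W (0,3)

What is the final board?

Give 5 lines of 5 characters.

Answer: .WWW.
....W
..W..
.BW..
BBBB.

Derivation:
Move 1: B@(3,1) -> caps B=0 W=0
Move 2: W@(2,2) -> caps B=0 W=0
Move 3: B@(4,3) -> caps B=0 W=0
Move 4: W@(1,4) -> caps B=0 W=0
Move 5: B@(0,4) -> caps B=0 W=0
Move 6: W@(0,2) -> caps B=0 W=0
Move 7: B@(4,0) -> caps B=0 W=0
Move 8: W@(3,2) -> caps B=0 W=0
Move 9: B@(4,2) -> caps B=0 W=0
Move 10: W@(0,1) -> caps B=0 W=0
Move 11: B@(4,1) -> caps B=0 W=0
Move 12: W@(0,3) -> caps B=0 W=1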